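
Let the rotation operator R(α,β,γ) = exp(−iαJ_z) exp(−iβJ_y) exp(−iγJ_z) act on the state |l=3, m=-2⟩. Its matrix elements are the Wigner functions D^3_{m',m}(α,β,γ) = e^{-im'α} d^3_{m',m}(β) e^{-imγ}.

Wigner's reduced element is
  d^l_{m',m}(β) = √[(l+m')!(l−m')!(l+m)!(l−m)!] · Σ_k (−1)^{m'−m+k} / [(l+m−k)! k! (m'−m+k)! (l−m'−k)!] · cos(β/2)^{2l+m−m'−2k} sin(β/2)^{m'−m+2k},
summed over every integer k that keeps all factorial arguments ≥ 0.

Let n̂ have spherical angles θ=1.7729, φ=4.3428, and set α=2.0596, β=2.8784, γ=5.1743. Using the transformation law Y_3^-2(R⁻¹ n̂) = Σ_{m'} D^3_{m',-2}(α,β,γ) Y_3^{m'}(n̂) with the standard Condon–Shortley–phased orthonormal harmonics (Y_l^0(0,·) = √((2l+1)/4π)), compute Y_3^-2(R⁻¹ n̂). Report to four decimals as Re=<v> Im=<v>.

Re=-0.0204 Im=0.0189

Need the full column D^3_{m',-2} for m'=−3..3 at α=2.0596, β=2.8784, γ=5.1743.
cos(β/2)=0.131217, sin(β/2)=0.991354
d^3_{-3,-2}: single k=1 term ⇒ +0.000094;  D = -0.000064-0.000069i
d^3_{-2,-2}: k∈[0..1] ⇒ +0.000005 -0.001457 = -0.001452;  D = +0.000471-0.001373i
d^3_{-1,-2}: k∈[0..1] ⇒ -0.000122 +0.013921 = +0.013800;  D = +0.013627-0.002174i
d^3_{0,-2}: k∈[0..1] ⇒ +0.001596 -0.091087 = -0.089491;  D = +0.053943+0.071406i
d^3_{1,-2}: k∈[0..1] ⇒ -0.013921 +0.397313 = +0.383391;  D = -0.161572+0.347683i
d^3_{2,-2}: k∈[0..1] ⇒ +0.083150 -0.949231 = -0.866080;  D = -0.864828+0.046560i
d^3_{3,-2}: single k=0 term ⇒ -0.307757;  D = +0.158912+0.263556i
Y_3^{m'}(θ=1.7729,φ=4.3428) and Σ D·Y over m':
  (-0.0001-0.0001i)·(+0.3511-0.1749i)  (+0.0005-0.0014i)·(+0.1455+0.1326i)  (+0.0136-0.0022i)·(+0.0913-0.2357i)  (+0.0539+0.0714i)·(+0.2096+0.0000i)  (-0.1616+0.3477i)·(-0.0913-0.2357i)  (-0.8648+0.0466i)·(+0.1455-0.1326i)  (+0.1589+0.2636i)·(-0.3511-0.1749i)
Y_3^-2(R⁻¹ n̂) = -0.020392+0.018894i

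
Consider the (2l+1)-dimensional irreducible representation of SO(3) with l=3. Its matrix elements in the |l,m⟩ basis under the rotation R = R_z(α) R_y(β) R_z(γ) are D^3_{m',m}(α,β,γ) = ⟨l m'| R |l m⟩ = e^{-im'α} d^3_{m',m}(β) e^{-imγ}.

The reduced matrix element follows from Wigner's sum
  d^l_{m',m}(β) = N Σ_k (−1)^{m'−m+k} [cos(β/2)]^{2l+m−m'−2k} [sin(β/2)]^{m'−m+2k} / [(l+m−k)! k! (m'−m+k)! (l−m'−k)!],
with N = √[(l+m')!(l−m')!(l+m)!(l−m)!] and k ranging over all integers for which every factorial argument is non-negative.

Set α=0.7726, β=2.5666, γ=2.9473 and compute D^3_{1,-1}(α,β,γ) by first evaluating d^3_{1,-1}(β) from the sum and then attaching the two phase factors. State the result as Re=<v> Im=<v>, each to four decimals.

D^3_{1,-1}(0.7726,2.5666,2.9473) = e^{-i·1·0.7726}·d^3_{1,-1}(2.5666)·e^{-i·-1·2.9473}. Compute d first:
With c≡cos(β/2)=0.283552 and s≡sin(β/2)=0.958957, N=[24·2·2·24]^{1/2}=48.000000
The bounds max(0,m−m')=0 and min(l+m,l−m')=2 give 3 terms
  k=0: (−1)^2·48.0000/(8)·0.2836^4·0.9590^2 = +0.035668
  k=1: (−1)^3·48.0000/(6)·0.2836^2·0.9590^4 = -0.543942
  k=2: (−1)^4·48.0000/(48)·0.2836^0·0.9590^6 = +0.777668
d^3_{1,-1}(2.5666) = +0.035668 -0.543942 +0.777668 = +0.269395
Attach z-rotation phases: D = e^{-i(1)(0.7726)}·(+0.269395)·e^{-i(-1)(2.9473)} = -0.152979+0.221746i

Re=-0.1530 Im=0.2217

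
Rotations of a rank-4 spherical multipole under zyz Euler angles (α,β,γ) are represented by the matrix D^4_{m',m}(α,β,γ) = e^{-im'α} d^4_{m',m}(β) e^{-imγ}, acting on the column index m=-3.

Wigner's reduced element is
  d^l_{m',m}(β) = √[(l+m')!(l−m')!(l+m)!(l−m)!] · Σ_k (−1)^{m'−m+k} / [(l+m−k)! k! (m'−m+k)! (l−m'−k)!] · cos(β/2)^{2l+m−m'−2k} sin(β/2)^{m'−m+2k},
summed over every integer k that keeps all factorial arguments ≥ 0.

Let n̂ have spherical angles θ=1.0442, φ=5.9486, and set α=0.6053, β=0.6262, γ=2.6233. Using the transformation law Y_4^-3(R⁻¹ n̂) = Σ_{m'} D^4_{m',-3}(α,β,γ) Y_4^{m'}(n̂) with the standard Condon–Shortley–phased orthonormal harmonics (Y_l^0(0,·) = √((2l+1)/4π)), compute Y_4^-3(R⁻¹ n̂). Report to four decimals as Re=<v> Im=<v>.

Need the full column D^4_{m',-3} for m'=−4..4 at α=0.6053, β=0.6262, γ=2.6233.
cos(β/2)=0.951383, sin(β/2)=0.308009
d^4_{-4,-3}: single k=1 term ⇒ +0.614607;  D = -0.398040-0.468301i
d^4_{-3,-3}: k∈[0..1] ⇒ +0.671188 -0.492447 = +0.178741;  D = -0.172687-0.046127i
d^4_{-2,-3}: k∈[0..1] ⇒ -0.813049 +0.255655 = -0.557394;  D = +0.524685-0.188130i
d^4_{-1,-3}: k∈[0..1] ⇒ +0.558382 -0.097543 = +0.460839;  D = -0.268220+0.374740i
d^4_{0,-3}: k∈[0..1] ⇒ -0.269484 +0.028246 = -0.241239;  D = +0.003840-0.241208i
d^4_{1,-3}: k∈[0..1] ⇒ +0.097543 -0.006134 = +0.091409;  D = +0.050809+0.075987i
d^4_{2,-3}: k∈[0..1] ⇒ -0.026796 +0.000936 = -0.025860;  D = -0.024052-0.009499i
d^4_{3,-3}: k∈[0..1] ⇒ +0.005410 -0.000081 = +0.005329;  D = +0.005190-0.001211i
d^4_{4,-3}: single k=0 term ⇒ -0.000708;  D = -0.000475+0.000524i
Y_4^{m'}(θ=1.0442,φ=5.9486) and Σ D·Y over m':
  (-0.3980-0.4683i)·(+0.0569+0.2406i)  (-0.1727-0.0461i)·(+0.2183+0.3429i)  (+0.5247-0.1881i)·(+0.1506+0.1191i)  (-0.2682+0.3747i)·(-0.2392-0.0831i)  (+0.0038-0.2412i)·(-0.2480+0.0000i)  (+0.0508+0.0760i)·(+0.2392-0.0831i)  (-0.0241-0.0095i)·(+0.1506-0.1191i)  (+0.0052-0.0012i)·(-0.2183+0.3429i)  (-0.0005+0.0005i)·(+0.0569-0.2406i)
Y_4^-3(R⁻¹ n̂) = +0.277003-0.147445i

Re=0.2770 Im=-0.1474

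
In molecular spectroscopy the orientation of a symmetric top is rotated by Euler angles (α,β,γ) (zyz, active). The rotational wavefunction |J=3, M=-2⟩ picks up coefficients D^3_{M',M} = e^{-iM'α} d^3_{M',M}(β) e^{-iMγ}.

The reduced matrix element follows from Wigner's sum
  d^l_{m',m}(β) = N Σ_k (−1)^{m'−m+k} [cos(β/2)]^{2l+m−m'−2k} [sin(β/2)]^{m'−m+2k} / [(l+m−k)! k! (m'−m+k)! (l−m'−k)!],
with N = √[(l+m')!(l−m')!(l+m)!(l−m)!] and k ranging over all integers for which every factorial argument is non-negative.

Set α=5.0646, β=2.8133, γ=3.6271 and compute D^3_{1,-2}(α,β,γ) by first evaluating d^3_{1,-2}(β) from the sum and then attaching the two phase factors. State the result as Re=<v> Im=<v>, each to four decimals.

Split into d^3_{1,-2}(β=2.8133) × two z-phases.
c=cos(2.8133/2)=0.163410, s=sin(2.8133/2)=0.986558; N=√[24·2·1·120]=75.894664
k: max(0,(-2)−(1))=0 … min(3+(-2),3−(1))=1
  k=0: (−1)^3·75.8947/(12)·0.1634^3·0.9866^3 = -0.026499
  k=1: (−1)^4·75.8947/(24)·0.1634^1·0.9866^5 = +0.482939
d^3_{1,-2}(2.8133) = -0.026499 +0.482939 = +0.456440
D = (+0.344974+0.938612i)·(+0.456440)·(+0.564462+0.825459i) = -0.264763+0.371804i

Re=-0.2648 Im=0.3718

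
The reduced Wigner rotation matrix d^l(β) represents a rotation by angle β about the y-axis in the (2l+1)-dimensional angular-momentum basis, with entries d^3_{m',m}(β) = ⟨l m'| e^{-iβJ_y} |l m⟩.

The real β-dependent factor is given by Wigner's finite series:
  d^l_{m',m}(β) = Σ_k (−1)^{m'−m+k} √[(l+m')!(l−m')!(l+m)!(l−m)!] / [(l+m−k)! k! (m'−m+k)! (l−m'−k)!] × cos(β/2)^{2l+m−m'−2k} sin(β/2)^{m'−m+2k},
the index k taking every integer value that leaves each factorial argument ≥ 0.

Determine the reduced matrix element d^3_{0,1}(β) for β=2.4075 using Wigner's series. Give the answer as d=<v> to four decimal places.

d^3_{0,1}(β=2.4075) via Wigner's sum:
c=cos(2.4075/2)=0.358860, s=sin(2.4075/2)=0.933391; N=√[6·6·24·2]=41.569219
k: max(0,(1)−(0))=1 … min(3+(1),3−(0))=3
  k=1: (−1)^0·41.5692/(12)·0.3589^5·0.9334^1 = +0.019243
  k=2: (−1)^1·41.5692/(4)·0.3589^3·0.9334^3 = -0.390552
  k=3: (−1)^2·41.5692/(12)·0.3589^1·0.9334^5 = +0.880714
d^3_{0,1}(2.4075) = +0.019243 -0.390552 +0.880714 = +0.509405

d=0.5094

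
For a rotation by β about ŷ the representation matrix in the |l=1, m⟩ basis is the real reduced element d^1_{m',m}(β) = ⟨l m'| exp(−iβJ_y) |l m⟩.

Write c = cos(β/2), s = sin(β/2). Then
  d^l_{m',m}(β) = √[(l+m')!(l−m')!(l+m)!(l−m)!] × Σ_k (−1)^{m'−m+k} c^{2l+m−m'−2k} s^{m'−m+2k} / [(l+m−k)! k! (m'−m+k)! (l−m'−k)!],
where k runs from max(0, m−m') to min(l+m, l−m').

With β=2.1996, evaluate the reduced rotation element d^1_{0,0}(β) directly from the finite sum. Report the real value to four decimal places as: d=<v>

d^1_{0,0}(β=2.1996) via Wigner's sum:
Half-angle: c=0.453774, s=0.891117. N=√(1·1·1·1)=1.000000
Admissible k: 0..1 (factorial args all ≥0)
  k=0: (−1)^0·1.0000/(1)·0.4538^2·0.8911^0 = +0.205911
  k=1: (−1)^1·1.0000/(1)·0.4538^0·0.8911^2 = -0.794089
d^1_{0,0}(2.1996) = +0.205911 -0.794089 = -0.588178

d=-0.5882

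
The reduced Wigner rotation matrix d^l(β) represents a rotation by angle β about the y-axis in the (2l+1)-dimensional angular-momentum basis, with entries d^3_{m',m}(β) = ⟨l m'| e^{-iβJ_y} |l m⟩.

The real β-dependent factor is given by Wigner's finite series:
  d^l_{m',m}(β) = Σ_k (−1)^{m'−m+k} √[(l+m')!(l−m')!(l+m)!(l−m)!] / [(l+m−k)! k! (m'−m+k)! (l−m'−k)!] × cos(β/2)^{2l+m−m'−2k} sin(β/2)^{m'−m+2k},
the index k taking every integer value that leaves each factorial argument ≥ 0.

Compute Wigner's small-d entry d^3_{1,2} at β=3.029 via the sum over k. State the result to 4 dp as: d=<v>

d^3_{1,2}(β=3.029) via Wigner's sum:
Half-angle: c=0.056267, s=0.998416. N=√(24·2·120·1)=75.894664
Admissible k: 1..2 (factorial args all ≥0)
  k=1: (−1)^0·75.8947/(24)·0.0563^5·0.9984^1 = +0.000002
  k=2: (−1)^1·75.8947/(12)·0.0563^3·0.9984^3 = -0.001121
d^3_{1,2}(3.029) = +0.000002 -0.001121 = -0.001120

d=-0.0011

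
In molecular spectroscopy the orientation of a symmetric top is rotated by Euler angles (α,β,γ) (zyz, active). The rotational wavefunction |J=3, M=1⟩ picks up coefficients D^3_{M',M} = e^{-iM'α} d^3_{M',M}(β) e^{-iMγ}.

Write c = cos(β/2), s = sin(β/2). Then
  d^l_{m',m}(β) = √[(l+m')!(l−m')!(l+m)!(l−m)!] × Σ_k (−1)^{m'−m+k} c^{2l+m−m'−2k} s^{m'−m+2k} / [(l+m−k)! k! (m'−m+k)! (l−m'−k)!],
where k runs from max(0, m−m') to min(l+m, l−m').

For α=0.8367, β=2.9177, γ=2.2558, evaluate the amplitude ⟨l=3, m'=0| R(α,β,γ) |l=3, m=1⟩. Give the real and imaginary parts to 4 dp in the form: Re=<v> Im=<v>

Re=-0.2283 Im=-0.2795

First d^3_{0,1}(β=2.9177), then the phase factors e^{-i(0)α} and e^{-i(1)γ}:
With c≡cos(β/2)=0.111713 and s≡sin(β/2)=0.993741, N=[6·6·24·2]^{1/2}=41.569219
The bounds max(0,m−m')=1 and min(l+m,l−m')=3 give 3 terms
  k=1: (−1)^0·41.5692/(12)·0.1117^5·0.9937^1 = +0.000060
  k=2: (−1)^1·41.5692/(4)·0.1117^3·0.9937^3 = -0.014218
  k=3: (−1)^2·41.5692/(12)·0.1117^1·0.9937^5 = +0.375023
d^3_{0,1}(2.9177) = +0.000060 -0.014218 +0.375023 = +0.360865
D = (+1.000000+0.000000i)·(+0.360865)·(-0.632676-0.774417i) = -0.228311-0.279460i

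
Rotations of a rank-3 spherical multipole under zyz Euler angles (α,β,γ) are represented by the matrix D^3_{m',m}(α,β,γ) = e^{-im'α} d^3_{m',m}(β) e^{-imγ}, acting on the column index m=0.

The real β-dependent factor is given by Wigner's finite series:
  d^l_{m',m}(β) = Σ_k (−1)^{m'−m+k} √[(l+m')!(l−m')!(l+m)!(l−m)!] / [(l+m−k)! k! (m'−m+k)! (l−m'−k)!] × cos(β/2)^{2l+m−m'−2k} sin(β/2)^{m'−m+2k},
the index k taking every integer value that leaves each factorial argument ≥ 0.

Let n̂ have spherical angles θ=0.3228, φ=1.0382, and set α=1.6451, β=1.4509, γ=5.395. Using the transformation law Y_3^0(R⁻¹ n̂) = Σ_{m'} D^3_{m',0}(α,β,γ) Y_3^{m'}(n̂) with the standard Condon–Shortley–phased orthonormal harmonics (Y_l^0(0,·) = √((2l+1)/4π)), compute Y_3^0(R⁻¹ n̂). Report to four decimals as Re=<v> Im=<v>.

Re=-0.3205 Im=0.0000

Need the full column D^3_{m',0} for m'=−3..3 at α=1.6451, β=1.4509, γ=5.395.
cos(β/2)=0.748201, sin(β/2)=0.663472
d^3_{-3,0}: single k=3 term ⇒ +0.547064;  D = +0.120939-0.533528i
d^3_{-2,0}: k∈[2..3] ⇒ +0.755578 -0.594139 = +0.161439;  D = -0.159659-0.023903i
d^3_{-1,0}: k∈[1..3] ⇒ +0.538896 -1.271261 +0.333213 = -0.399152;  D = +0.029631-0.398051i
d^3_{0,0}: k∈[0..3] ⇒ +0.175432 -1.241541 +0.976270 -0.085298 = -0.175136;  D = -0.175136+0.000000i
d^3_{1,0}: k∈[0..2] ⇒ -0.538896 +1.271261 -0.333213 = +0.399152;  D = -0.029631-0.398051i
d^3_{2,0}: k∈[0..1] ⇒ +0.755578 -0.594139 = +0.161439;  D = -0.159659+0.023903i
d^3_{3,0}: single k=0 term ⇒ -0.547064;  D = -0.120939-0.533528i
Y_3^{m'}(θ=0.3228,φ=1.0382) and Σ D·Y over m':
  (+0.1209-0.5335i)·(-0.0133-0.0004i)  (-0.1597-0.0239i)·(-0.0472-0.0853i)  (+0.0296-0.3981i)·(+0.1820-0.3088i)  (-0.1751+0.0000i)·(+0.5297+0.0000i)  (-0.0296-0.3981i)·(-0.1820-0.3088i)  (-0.1597+0.0239i)·(-0.0472+0.0853i)  (-0.1209-0.5335i)·(+0.0133-0.0004i)
Y_3^0(R⁻¹ n̂) = -0.320458+0.000000i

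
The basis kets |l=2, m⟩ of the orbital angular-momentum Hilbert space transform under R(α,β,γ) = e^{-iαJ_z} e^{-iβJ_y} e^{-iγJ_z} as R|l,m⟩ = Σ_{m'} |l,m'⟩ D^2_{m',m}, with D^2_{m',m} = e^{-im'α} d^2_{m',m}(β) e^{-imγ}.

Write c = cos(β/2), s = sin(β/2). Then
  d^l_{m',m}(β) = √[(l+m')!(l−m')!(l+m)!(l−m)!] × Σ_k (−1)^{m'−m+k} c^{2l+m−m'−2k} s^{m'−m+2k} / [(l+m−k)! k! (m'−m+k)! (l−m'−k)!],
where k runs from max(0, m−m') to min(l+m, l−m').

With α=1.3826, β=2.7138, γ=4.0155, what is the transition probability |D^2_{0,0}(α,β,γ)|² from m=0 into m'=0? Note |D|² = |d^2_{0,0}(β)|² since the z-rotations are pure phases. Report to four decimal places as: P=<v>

P=0.5503

First d^2_{0,0}(β=2.7138), then the phase factors e^{-i(0)α} and e^{-i(0)γ}:
c=cos(2.7138/2)=0.212269, s=sin(2.7138/2)=0.977211; N=√[2·2·2·2]=4.000000
Admissible k: 0..2 (factorial args all ≥0)
  k=0: (−1)^0·4.0000/(4)·0.2123^4·0.9772^0 = +0.002030
  k=1: (−1)^1·4.0000/(1)·0.2123^2·0.9772^2 = -0.172112
  k=2: (−1)^2·4.0000/(4)·0.2123^0·0.9772^4 = +0.911914
d^2_{0,0}(2.7138) = +0.002030 -0.172112 +0.911914 = +0.741833
|D^2_{0,0}|² = |d^2_{0,0}(β)|² = (+0.741833)² = 0.550316 (the z-rotation phases have unit modulus)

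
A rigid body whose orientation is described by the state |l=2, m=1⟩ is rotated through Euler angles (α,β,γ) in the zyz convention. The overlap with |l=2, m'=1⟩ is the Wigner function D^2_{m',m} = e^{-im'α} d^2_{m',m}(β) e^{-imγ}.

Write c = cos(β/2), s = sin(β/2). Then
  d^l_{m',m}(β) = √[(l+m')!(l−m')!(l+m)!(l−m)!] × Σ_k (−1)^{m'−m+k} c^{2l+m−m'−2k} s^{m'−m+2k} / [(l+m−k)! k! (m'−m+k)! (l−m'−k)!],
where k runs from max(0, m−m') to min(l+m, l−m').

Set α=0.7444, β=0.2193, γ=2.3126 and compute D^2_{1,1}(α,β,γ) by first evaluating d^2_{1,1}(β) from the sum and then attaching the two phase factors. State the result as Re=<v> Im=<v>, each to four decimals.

Re=-0.9373 Im=-0.0795

Split into d^2_{1,1}(β=0.2193) × two z-phases.
Half-angle: c=0.993994, s=0.109430. N=√(6·1·6·1)=6.000000
The bounds max(0,m−m')=0 and min(l+m,l−m')=1 give 2 terms
  k=0: (−1)^0·6.0000/(6)·0.9940^4·0.1094^0 = +0.976193
  k=1: (−1)^1·6.0000/(2)·0.9940^2·0.1094^2 = -0.035495
d^2_{1,1}(0.2193) = +0.976193 -0.035495 = +0.940699
Phases: e^{-i·(1)·0.7444}=+0.735495-0.677531i, e^{-i·(1)·2.3126}=-0.675619-0.737251i ⇒ D=-0.937335-0.079481i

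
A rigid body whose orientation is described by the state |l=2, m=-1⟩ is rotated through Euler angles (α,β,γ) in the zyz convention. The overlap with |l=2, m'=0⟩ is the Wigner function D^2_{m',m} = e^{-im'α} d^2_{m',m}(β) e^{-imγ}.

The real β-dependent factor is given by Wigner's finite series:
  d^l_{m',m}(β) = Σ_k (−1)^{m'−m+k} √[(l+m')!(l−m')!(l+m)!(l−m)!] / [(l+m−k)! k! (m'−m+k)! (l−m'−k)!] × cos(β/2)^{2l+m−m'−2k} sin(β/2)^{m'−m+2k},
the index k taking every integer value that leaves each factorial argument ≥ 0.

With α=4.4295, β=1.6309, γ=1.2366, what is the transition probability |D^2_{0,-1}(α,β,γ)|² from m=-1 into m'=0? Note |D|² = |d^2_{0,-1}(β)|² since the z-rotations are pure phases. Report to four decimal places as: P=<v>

P=0.0054

Split into d^2_{0,-1}(β=1.6309) × two z-phases.
Half-angle: c=0.685541, s=0.728034. N=√(2·2·1·6)=4.898979
The bounds max(0,m−m')=0 and min(l+m,l−m')=1 give 2 terms
  k=0: (−1)^1·4.8990/(2)·0.6855^3·0.7280^1 = -0.574549
  k=1: (−1)^2·4.8990/(2)·0.6855^1·0.7280^3 = +0.647984
d^2_{0,-1}(1.6309) = -0.574549 +0.647984 = +0.073435
|D^2_{0,-1}|² = |d^2_{0,-1}(β)|² = (+0.073435)² = 0.005393 (the z-rotation phases have unit modulus)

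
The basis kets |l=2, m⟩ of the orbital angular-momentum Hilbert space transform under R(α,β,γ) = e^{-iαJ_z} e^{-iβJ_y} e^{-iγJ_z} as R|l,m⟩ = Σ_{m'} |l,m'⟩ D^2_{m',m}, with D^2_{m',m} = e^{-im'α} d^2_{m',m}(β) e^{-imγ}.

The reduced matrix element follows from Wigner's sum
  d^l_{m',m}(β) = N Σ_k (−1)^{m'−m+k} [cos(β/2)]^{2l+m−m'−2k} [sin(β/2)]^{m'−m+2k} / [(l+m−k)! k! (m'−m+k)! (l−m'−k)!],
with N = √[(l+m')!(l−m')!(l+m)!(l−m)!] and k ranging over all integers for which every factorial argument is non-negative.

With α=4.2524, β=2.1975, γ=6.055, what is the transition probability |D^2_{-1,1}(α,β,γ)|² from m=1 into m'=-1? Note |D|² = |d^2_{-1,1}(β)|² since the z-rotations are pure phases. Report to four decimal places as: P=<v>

D^2_{-1,1}(4.2524,2.1975,6.055) = e^{-i·-1·4.2524}·d^2_{-1,1}(2.1975)·e^{-i·1·6.055}. Compute d first:
Half-angle: c=0.454710, s=0.890640. N=√(1·6·6·1)=6.000000
k∈{2,3} keeps every argument non-negative
  k=2: (−1)^0·6.0000/(2)·0.4547^2·0.8906^2 = +0.492033
  k=3: (−1)^1·6.0000/(6)·0.4547^0·0.8906^4 = -0.629228
d^2_{-1,1}(2.1975) = +0.492033 -0.629228 = -0.137196
|D^2_{-1,1}|² = |d^2_{-1,1}(β)|² = (-0.137196)² = 0.018823 (the z-rotation phases have unit modulus)

P=0.0188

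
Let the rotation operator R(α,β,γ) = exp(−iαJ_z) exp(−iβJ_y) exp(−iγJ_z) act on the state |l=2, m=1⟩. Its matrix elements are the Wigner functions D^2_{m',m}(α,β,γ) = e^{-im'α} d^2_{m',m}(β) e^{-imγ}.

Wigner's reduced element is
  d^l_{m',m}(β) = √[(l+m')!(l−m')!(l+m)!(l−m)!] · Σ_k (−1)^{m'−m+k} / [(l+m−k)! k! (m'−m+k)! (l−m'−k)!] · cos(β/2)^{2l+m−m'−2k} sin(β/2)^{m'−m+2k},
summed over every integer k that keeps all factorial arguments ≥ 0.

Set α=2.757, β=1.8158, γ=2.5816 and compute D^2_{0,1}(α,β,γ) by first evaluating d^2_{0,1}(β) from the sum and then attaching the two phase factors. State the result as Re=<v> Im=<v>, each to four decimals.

Re=0.2442 Im=0.1531

First d^2_{0,1}(β=1.8158), then the phase factors e^{-i(0)α} and e^{-i(1)γ}:
c=cos(1.8158/2)=0.615402, s=sin(1.8158/2)=0.788213; N=√[2·2·6·1]=4.898979
k∈{1,2} keeps every argument non-negative
  k=1: (−1)^0·4.8990/(2)·0.6154^3·0.7882^1 = +0.449984
  k=2: (−1)^1·4.8990/(2)·0.6154^1·0.7882^3 = -0.738186
d^2_{0,1}(1.8158) = +0.449984 -0.738186 = -0.288202
D = (+1.000000+0.000000i)·(-0.288202)·(-0.847259-0.531180i) = +0.244182+0.153087i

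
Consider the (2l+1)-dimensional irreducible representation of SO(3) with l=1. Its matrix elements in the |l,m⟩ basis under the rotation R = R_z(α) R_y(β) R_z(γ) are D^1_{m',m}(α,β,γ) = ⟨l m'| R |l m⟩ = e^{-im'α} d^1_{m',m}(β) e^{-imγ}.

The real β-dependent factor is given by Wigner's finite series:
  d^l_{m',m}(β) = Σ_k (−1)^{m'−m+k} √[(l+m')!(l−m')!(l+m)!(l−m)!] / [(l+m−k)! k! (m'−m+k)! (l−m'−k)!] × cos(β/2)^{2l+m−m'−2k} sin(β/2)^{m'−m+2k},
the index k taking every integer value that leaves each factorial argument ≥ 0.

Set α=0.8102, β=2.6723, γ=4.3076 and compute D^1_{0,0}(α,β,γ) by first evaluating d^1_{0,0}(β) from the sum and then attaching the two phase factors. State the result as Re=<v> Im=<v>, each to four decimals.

Split into d^1_{0,0}(β=2.6723) × two z-phases.
With c≡cos(β/2)=0.232499 and s≡sin(β/2)=0.972597, N=[1·1·1·1]^{1/2}=1.000000
k∈{0,1} keeps every argument non-negative
  k=0: (−1)^0·1.0000/(1)·0.2325^2·0.9726^0 = +0.054056
  k=1: (−1)^1·1.0000/(1)·0.2325^0·0.9726^2 = -0.945944
d^1_{0,0}(2.6723) = +0.054056 -0.945944 = -0.891888
Attach z-rotation phases: D = e^{-i(0)(0.8102)}·(-0.891888)·e^{-i(0)(4.3076)} = -0.891888+0.000000i

Re=-0.8919 Im=0.0000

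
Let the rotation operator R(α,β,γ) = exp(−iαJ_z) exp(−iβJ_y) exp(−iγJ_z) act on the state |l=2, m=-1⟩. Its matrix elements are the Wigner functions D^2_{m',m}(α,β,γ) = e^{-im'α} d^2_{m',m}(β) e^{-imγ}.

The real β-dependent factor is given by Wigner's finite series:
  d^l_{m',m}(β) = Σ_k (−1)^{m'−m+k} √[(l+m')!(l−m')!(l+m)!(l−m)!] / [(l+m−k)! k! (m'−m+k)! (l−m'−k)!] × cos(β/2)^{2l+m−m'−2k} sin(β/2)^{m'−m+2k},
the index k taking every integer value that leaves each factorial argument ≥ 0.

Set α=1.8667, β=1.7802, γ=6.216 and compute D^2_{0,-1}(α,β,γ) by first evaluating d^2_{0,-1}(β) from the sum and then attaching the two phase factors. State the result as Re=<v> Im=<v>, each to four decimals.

Re=0.2485 Im=-0.0167

D^2_{0,-1}(1.8667,1.7802,6.216) = e^{-i·0·1.8667}·d^2_{0,-1}(1.7802)·e^{-i·-1·6.216}. Compute d first:
c=cos(1.7802/2)=0.629334, s=sin(1.7802/2)=0.777135; N=√[2·2·1·6]=4.898979
k∈{0,1} keeps every argument non-negative
  k=0: (−1)^1·4.8990/(2)·0.6293^3·0.7771^1 = -0.474478
  k=1: (−1)^2·4.8990/(2)·0.6293^1·0.7771^3 = +0.723512
d^2_{0,-1}(1.7802) = -0.474478 +0.723512 = +0.249034
Attach z-rotation phases: D = e^{-i(0)(1.8667)}·(+0.249034)·e^{-i(-1)(6.216)} = +0.248472-0.016719i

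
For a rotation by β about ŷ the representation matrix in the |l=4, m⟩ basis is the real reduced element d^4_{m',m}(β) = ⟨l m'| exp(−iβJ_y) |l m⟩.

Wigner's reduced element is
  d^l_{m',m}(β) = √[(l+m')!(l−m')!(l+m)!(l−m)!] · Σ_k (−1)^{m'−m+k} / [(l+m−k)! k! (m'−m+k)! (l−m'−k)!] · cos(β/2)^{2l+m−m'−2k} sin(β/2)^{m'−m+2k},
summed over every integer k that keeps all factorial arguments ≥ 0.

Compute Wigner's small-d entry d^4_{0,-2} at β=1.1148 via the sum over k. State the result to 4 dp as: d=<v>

d^4_{0,-2}(β=1.1148) via Wigner's sum:
c=cos(1.1148/2)=0.848633, s=sin(1.1148/2)=0.528982; N=√[24·24·2·720]=910.735966
Admissible k: 0..2 (factorial args all ≥0)
  k=0: (−1)^2·910.7360/(96)·0.8486^6·0.5290^2 = +0.991569
  k=1: (−1)^3·910.7360/(36)·0.8486^4·0.5290^4 = -1.027383
  k=2: (−1)^4·910.7360/(96)·0.8486^2·0.5290^6 = +0.149694
d^4_{0,-2}(1.1148) = +0.991569 -1.027383 +0.149694 = +0.113880

d=0.1139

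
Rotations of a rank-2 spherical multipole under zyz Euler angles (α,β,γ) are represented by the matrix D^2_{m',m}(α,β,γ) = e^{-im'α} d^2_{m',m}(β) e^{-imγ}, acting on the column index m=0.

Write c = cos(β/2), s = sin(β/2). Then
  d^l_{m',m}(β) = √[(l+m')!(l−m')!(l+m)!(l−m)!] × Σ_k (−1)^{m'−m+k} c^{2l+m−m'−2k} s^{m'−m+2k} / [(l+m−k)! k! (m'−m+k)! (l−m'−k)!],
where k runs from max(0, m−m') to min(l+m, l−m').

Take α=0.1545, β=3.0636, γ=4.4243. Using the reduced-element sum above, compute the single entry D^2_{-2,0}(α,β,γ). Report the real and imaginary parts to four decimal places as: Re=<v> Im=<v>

Re=0.0035 Im=0.0011

D^2_{-2,0}(0.1545,3.0636,4.4243) = e^{-i·-2·0.1545}·d^2_{-2,0}(3.0636)·e^{-i·0·4.4243}. Compute d first:
Half-angle: c=0.038986, s=0.999240. N=√(1·24·2·2)=9.797959
k∈{2} keeps every argument non-negative
  k=2: (−1)^0·9.7980/(4)·0.0390^2·0.9992^2 = +0.003717
d^2_{-2,0}(3.0636) = +0.003717
D = (+0.952638+0.304106i)·(+0.003717)·(+1.000000+0.000000i) = +0.003541+0.001130i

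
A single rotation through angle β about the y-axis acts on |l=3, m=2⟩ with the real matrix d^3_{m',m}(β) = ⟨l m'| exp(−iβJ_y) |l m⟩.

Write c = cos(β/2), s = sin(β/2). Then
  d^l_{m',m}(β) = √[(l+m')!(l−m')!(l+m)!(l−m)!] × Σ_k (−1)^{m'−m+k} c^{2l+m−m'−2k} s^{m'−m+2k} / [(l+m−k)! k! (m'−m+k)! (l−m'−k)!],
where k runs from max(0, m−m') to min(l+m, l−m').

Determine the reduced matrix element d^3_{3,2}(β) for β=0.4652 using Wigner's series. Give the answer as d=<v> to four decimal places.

d=-0.4926

d^3_{3,2}(β=0.4652) via Wigner's sum:
c=cos(0.4652/2)=0.973070, s=sin(0.4652/2)=0.230508; N=√[720·1·120·1]=293.938769
k: max(0,(2)−(3))=0 … min(3+(2),3−(3))=0
  k=0: (−1)^1·293.9388/(120)·0.9731^5·0.2305^1 = -0.492588
d^3_{3,2}(0.4652) = -0.492588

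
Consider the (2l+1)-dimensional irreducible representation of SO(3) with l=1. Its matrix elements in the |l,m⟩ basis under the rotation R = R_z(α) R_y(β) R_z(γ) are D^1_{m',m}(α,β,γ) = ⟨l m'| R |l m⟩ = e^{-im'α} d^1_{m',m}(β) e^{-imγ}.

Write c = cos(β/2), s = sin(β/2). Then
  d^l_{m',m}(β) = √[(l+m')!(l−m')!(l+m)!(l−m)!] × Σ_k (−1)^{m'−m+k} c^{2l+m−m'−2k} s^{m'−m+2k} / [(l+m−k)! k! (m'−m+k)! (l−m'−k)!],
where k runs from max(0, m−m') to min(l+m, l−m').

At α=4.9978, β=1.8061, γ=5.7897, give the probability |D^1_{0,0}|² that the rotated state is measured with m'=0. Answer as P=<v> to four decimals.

P=0.0544

Split into d^1_{0,0}(β=1.8061) × two z-phases.
With c≡cos(β/2)=0.619218 and s≡sin(β/2)=0.785219, N=[1·1·1·1]^{1/2}=1.000000
k∈{0,1} keeps every argument non-negative
  k=0: (−1)^0·1.0000/(1)·0.6192^2·0.7852^0 = +0.383431
  k=1: (−1)^1·1.0000/(1)·0.6192^0·0.7852^2 = -0.616569
d^1_{0,0}(1.8061) = +0.383431 -0.616569 = -0.233138
|D^1_{0,0}|² = |d^1_{0,0}(β)|² = (-0.233138)² = 0.054353 (the z-rotation phases have unit modulus)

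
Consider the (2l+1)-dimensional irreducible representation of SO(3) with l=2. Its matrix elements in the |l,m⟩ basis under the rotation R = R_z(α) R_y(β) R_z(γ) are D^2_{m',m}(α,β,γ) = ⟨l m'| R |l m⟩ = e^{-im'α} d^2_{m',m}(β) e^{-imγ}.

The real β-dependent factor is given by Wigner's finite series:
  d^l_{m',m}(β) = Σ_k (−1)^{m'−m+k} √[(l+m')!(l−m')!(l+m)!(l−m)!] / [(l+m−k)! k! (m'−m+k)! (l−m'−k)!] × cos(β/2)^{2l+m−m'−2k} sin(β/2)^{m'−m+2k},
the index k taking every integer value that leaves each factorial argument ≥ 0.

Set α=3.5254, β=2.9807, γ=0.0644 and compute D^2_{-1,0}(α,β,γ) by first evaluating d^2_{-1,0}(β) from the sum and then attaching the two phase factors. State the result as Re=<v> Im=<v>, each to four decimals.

Re=0.1796 Im=0.0725

Split into d^2_{-1,0}(β=2.9807) × two z-phases.
Half-angle: c=0.080360, s=0.996766. N=√(1·6·2·2)=4.898979
k: max(0,(0)−(-1))=1 … min(2+(0),2−(-1))=2
  k=1: (−1)^0·4.8990/(2)·0.0804^3·0.9968^1 = +0.001267
  k=2: (−1)^1·4.8990/(2)·0.0804^1·0.9968^3 = -0.194936
d^2_{-1,0}(2.9807) = +0.001267 -0.194936 = -0.193669
D = (-0.927246-0.374454i)·(-0.193669)·(+1.000000+0.000000i) = +0.179579+0.072520i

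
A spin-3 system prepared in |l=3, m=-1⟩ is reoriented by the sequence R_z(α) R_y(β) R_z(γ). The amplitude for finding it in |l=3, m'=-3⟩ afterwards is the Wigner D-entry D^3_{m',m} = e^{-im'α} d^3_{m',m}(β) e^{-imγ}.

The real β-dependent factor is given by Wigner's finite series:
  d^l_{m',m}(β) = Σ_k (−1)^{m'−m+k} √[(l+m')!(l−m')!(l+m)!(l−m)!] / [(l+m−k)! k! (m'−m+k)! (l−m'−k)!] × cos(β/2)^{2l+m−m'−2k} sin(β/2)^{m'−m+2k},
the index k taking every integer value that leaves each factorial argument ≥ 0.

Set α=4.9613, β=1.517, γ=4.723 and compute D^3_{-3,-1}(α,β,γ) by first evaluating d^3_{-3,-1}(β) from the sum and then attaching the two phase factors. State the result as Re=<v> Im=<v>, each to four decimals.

First d^3_{-3,-1}(β=1.517), then the phase factors e^{-i(-3)α} and e^{-i(-1)γ}:
Half-angle: c=0.725869, s=0.687833. N=√(1·720·2·24)=185.903201
k∈{2} keeps every argument non-negative
  k=2: (−1)^0·185.9032/(48)·0.7259^4·0.6878^2 = +0.508679
d^3_{-3,-1}(1.517) = +0.508679
Phases: e^{-i·(-3)·4.9613}=-0.679245+0.733912i, e^{-i·(-1)·4.723}=+0.010611-0.999944i ⇒ D=+0.369639+0.349460i

Re=0.3696 Im=0.3495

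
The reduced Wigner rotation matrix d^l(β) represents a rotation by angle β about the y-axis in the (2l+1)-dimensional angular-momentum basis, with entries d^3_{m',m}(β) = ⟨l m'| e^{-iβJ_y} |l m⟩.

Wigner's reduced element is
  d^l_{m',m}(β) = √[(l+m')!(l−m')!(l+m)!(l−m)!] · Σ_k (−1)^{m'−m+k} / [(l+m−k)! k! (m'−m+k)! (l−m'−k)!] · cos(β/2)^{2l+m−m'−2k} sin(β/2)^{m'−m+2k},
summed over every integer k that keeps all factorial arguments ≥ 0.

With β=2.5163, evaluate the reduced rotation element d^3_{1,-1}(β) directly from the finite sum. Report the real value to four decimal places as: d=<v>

d=0.1704

d^3_{1,-1}(β=2.5163) via Wigner's sum:
Half-angle: c=0.307578, s=0.951523. N=√(24·2·2·24)=48.000000
The bounds max(0,m−m')=0 and min(l+m,l−m')=2 give 3 terms
  k=0: (−1)^2·48.0000/(8)·0.3076^4·0.9515^2 = +0.048619
  k=1: (−1)^3·48.0000/(6)·0.3076^2·0.9515^4 = -0.620407
  k=2: (−1)^4·48.0000/(48)·0.3076^0·0.9515^6 = +0.742191
d^3_{1,-1}(2.5163) = +0.048619 -0.620407 +0.742191 = +0.170403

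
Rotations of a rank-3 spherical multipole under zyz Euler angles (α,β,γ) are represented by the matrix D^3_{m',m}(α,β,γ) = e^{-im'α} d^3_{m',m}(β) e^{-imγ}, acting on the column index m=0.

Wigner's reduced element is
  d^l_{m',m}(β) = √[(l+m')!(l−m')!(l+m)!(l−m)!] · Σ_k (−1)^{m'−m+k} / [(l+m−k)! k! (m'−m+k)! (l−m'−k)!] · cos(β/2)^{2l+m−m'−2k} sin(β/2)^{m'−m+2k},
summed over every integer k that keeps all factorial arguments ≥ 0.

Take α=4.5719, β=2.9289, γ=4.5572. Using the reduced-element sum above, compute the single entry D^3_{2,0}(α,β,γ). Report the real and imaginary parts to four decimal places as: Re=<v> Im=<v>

Re=0.0573 Im=0.0165

First d^3_{2,0}(β=2.9289), then the phase factors e^{-i(2)α} and e^{-i(0)γ}:
Half-angle: c=0.106146, s=0.994351. N=√(120·1·6·6)=65.726707
The bounds max(0,m−m')=0 and min(l+m,l−m')=1 give 2 terms
  k=0: (−1)^2·65.7267/(12)·0.1061^4·0.9944^2 = +0.000687
  k=1: (−1)^3·65.7267/(12)·0.1061^2·0.9944^4 = -0.060329
d^3_{2,0}(2.9289) = +0.000687 -0.060329 = -0.059641
Phases: e^{-i·(2)·4.5719}=-0.960785-0.277295i, e^{-i·(0)·4.5572}=+1.000000+0.000000i ⇒ D=+0.057303+0.016538i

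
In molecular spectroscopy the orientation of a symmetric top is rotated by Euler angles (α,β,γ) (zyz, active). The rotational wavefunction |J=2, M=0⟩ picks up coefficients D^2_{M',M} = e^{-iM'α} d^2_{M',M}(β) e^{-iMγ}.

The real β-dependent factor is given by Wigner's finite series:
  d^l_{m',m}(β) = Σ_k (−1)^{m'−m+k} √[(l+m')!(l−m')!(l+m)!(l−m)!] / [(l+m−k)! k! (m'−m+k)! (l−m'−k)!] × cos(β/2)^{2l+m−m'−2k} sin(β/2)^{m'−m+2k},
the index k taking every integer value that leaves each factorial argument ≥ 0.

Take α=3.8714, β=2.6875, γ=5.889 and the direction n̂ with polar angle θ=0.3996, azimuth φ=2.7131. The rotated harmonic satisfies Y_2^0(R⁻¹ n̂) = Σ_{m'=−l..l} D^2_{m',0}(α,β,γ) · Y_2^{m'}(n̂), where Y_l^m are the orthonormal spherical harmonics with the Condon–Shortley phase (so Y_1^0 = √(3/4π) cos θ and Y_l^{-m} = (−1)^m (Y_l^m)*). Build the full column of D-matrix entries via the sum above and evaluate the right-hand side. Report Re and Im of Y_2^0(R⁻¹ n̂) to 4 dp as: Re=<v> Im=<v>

Re=0.2303 Im=0.0000

Need the full column D^2_{m',0} for m'=−2..2 at α=3.8714, β=2.6875, γ=5.889.
cos(β/2)=0.225101, sin(β/2)=0.974336
d^2_{-2,0}: single k=2 term ⇒ +0.117827;  D = +0.013073+0.117100i
d^2_{-1,0}: k∈[1..2] ⇒ +0.027222 -0.510009 = -0.482787;  D = +0.359823+0.321887i
d^2_{0,0}: k∈[0..2] ⇒ +0.002567 -0.192411 +0.901227 = +0.711383;  D = +0.711383+0.000000i
d^2_{1,0}: k∈[0..1] ⇒ -0.027222 +0.510009 = +0.482787;  D = -0.359823+0.321887i
d^2_{2,0}: single k=0 term ⇒ +0.117827;  D = +0.013073-0.117100i
Y_2^{m'}(θ=0.3996,φ=2.7131) and Σ D·Y over m':
  (+0.0131+0.1171i)·(+0.0383+0.0442i)  (+0.3598+0.3219i)·(-0.2518-0.1150i)  (+0.7114+0.0000i)·(+0.4876+0.0000i)  (-0.3598+0.3219i)·(+0.2518-0.1150i)  (+0.0131-0.1171i)·(+0.0383-0.0442i)
Y_2^0(R⁻¹ n̂) = +0.230321-0.000000i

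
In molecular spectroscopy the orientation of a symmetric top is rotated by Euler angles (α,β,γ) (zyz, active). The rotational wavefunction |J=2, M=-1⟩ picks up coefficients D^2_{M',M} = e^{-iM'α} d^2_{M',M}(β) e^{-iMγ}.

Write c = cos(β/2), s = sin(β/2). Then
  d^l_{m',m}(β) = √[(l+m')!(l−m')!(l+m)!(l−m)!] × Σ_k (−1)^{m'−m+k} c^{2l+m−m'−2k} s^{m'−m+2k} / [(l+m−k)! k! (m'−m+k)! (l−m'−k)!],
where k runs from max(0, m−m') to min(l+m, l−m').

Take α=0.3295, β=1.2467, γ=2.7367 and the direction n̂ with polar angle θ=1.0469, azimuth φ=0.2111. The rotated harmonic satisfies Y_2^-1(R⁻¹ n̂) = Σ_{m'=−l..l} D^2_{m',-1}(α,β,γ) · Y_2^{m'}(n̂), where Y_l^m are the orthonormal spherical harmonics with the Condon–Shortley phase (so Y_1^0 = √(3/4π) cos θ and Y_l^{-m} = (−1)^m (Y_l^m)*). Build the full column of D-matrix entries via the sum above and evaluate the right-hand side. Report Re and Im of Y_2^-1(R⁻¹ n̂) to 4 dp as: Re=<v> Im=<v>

Need the full column D^2_{m',-1} for m'=−2..2 at α=0.3295, β=1.2467, γ=2.7367.
cos(β/2)=0.811927, sin(β/2)=0.583758
d^2_{-2,-1}: single k=1 term ⇒ +0.624906;  D = -0.604839-0.157090i
d^2_{-1,-1}: k∈[0..1] ⇒ +0.434579 -0.673941 = -0.239362;  D = +0.238682-0.018029i
d^2_{0,-1}: k∈[0..1] ⇒ -0.765351 +0.395633 = -0.369718;  D = +0.339824-0.145639i
d^2_{1,-1}: k∈[0..1] ⇒ +0.673941 -0.116127 = +0.557814;  D = -0.414031+0.373812i
d^2_{2,-1}: single k=0 term ⇒ -0.323033;  D = +0.156824-0.282412i
Y_2^{m'}(θ=1.0469,φ=0.2111) and Σ D·Y over m':
  (-0.6048-0.1571i)·(+0.2642-0.1187i)  (+0.2387-0.0180i)·(+0.3272-0.0701i)  (+0.3398-0.1456i)·(-0.0786+0.0000i)  (-0.4140+0.3738i)·(-0.3272-0.0701i)  (+0.1568-0.2824i)·(+0.2642+0.1187i)
Y_2^-1(R⁻¹ n̂) = +0.108327-0.130189i

Re=0.1083 Im=-0.1302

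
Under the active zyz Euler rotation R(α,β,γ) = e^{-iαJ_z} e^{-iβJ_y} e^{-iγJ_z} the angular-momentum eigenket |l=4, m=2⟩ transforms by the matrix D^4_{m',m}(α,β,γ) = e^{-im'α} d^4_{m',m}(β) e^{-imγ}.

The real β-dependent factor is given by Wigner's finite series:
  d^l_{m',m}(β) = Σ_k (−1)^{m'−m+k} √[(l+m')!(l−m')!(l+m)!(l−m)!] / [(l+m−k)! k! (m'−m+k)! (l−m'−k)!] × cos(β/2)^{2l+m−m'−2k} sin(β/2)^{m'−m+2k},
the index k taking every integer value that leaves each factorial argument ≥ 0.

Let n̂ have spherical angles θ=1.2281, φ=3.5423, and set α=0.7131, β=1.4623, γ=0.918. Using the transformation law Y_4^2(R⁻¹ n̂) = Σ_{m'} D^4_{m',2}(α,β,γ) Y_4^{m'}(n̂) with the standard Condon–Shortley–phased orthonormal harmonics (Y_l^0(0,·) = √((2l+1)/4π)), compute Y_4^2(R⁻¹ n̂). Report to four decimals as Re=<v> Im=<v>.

Need the full column D^4_{m',2} for m'=−4..4 at α=0.7131, β=1.4623, γ=0.918.
cos(β/2)=0.744407, sin(β/2)=0.667726
d^4_{-4,2}: single k=6 term ⇒ +0.259890;  D = +0.136814+0.220964i
d^4_{-3,2}: k∈[5..6] ⇒ +0.614623 -0.164840 = +0.449782;  D = +0.429253+0.134337i
d^4_{-2,2}: k∈[4..6] ⇒ +0.915644 -0.589376 +0.039517 = +0.365785;  D = +0.335498-0.145738i
d^4_{-1,2}: k∈[3..5] ⇒ +0.962415 -1.161528 +0.186911 = -0.012201;  D = -0.005284+0.010998i
d^4_{0,2}: k∈[2..4] ⇒ +0.719748 -1.544277 +0.465943 = -0.358586;  D = +0.093988+0.346050i
d^4_{1,2}: k∈[1..3] ⇒ +0.358846 -1.443623 +0.774352 = -0.310425;  D = +0.257514+0.173351i
d^4_{2,2}: k∈[0..2] ⇒ +0.094294 -0.910418 +0.915644 = +0.099520;  D = -0.098797+0.011974i
d^4_{3,2}: k∈[0..1] ⇒ -0.316472 +0.763893 = +0.447421;  D = -0.300728+0.331283i
d^4_{4,2}: single k=0 term ⇒ +0.401457;  D = -0.009630+0.401341i
Y_4^{m'}(θ=1.2281,φ=3.5423) and Σ D·Y over m':
  (+0.1368+0.2210i)·(-0.0112-0.3481i)  (+0.4293+0.1343i)·(-0.1266+0.3278i)  (+0.3355-0.1457i)·(-0.0433+0.0447i)  (-0.0053+0.0110i)·(+0.3046-0.1290i)  (+0.0940+0.3460i)·(+0.0062+0.0000i)  (+0.2575+0.1734i)·(-0.3046-0.1290i)  (-0.0988+0.0120i)·(-0.0433-0.0447i)  (-0.3007+0.3313i)·(+0.1266+0.3278i)  (-0.0096+0.4013i)·(-0.0112+0.3481i)
Y_4^2(R⁻¹ n̂) = -0.368151-0.045503i

Re=-0.3682 Im=-0.0455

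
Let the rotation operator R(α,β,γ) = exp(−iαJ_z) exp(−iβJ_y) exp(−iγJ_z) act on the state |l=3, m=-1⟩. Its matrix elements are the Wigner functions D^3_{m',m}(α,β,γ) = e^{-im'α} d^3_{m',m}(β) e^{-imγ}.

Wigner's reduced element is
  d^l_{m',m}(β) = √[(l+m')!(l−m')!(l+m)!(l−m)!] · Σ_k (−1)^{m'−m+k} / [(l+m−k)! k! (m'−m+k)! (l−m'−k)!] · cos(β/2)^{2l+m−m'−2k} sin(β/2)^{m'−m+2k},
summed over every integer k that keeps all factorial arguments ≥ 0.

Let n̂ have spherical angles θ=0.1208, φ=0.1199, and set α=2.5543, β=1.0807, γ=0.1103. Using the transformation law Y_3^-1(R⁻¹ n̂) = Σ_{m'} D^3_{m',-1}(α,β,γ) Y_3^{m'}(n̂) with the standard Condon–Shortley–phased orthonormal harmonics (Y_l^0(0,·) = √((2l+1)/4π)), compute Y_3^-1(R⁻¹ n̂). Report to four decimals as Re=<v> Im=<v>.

Re=0.0755 Im=0.0019

Need the full column D^3_{m',-1} for m'=−3..3 at α=2.5543, β=1.0807, γ=0.1103.
cos(β/2)=0.857529, sin(β/2)=0.514436
d^3_{-3,-1}: single k=2 term ⇒ +0.554247;  D = +0.044724+0.552439i
d^3_{-2,-1}: k∈[1..2] ⇒ +0.754353 -0.542963 = +0.211390;  D = +0.102551-0.184848i
d^3_{-1,-1}: k∈[0..2] ⇒ +0.397642 -1.144847 +0.309011 = -0.438194;  D = +0.389283-0.201179i
d^3_{0,-1}: k∈[0..2] ⇒ -0.826353 +0.892180 -0.107028 = -0.041201;  D = -0.040950-0.004535i
d^3_{1,-1}: k∈[0..2] ⇒ +0.858636 -0.412015 +0.018535 = +0.465155;  D = -0.356491-0.298804i
d^3_{2,-1}: k∈[0..1] ⇒ -0.542963 +0.097703 = -0.445261;  D = -0.125578-0.427185i
d^3_{3,-1}: single k=0 term ⇒ +0.199466;  D = +0.059209-0.190476i
Y_3^{m'}(θ=0.1208,φ=0.1199) and Σ D·Y over m':
  (+0.0447+0.5524i)·(+0.0007-0.0003i)  (+0.1026-0.1848i)·(+0.0143-0.0035i)  (+0.3893-0.2012i)·(+0.1519-0.0183i)  (-0.0410-0.0045i)·(+0.7140+0.0000i)  (-0.3565-0.2988i)·(-0.1519-0.0183i)  (-0.1256-0.4272i)·(+0.0143+0.0035i)  (+0.0592-0.1905i)·(-0.0007-0.0003i)
Y_3^-1(R⁻¹ n̂) = +0.075465+0.001910i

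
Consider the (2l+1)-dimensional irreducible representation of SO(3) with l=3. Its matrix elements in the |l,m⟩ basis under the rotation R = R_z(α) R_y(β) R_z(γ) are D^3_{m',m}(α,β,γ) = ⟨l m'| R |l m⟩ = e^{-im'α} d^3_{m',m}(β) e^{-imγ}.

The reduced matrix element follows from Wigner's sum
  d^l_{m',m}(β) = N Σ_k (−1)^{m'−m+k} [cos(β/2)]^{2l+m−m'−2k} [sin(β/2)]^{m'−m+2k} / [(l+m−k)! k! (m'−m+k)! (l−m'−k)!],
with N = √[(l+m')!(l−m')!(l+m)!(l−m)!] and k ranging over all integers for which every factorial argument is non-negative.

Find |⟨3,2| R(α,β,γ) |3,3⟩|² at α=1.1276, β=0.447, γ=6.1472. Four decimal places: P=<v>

P=0.2291

First d^3_{2,3}(β=0.447), then the phase factors e^{-i(2)α} and e^{-i(3)γ}:
With c≡cos(β/2)=0.975128 and s≡sin(β/2)=0.221644, N=[120·1·720·1]^{1/2}=293.938769
Admissible k: 1..1 (factorial args all ≥0)
  k=1: (−1)^0·293.9388/(120)·0.9751^5·0.2216^1 = +0.478673
d^3_{2,3}(0.447) = +0.478673
|D^3_{2,3}|² = |d^3_{2,3}(β)|² = (+0.478673)² = 0.229128 (the z-rotation phases have unit modulus)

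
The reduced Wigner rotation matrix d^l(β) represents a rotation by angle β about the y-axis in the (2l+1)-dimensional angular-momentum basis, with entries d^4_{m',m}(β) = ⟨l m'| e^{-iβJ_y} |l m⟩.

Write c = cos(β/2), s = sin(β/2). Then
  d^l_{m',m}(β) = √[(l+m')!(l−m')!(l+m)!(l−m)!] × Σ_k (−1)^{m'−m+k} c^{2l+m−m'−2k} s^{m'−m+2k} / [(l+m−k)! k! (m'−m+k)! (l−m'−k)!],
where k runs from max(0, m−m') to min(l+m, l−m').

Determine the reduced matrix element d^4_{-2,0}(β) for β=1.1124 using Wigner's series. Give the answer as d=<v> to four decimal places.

d^4_{-2,0}(β=1.1124) via Wigner's sum:
Half-angle: c=0.849267, s=0.527963. N=√(2·720·24·24)=910.735966
Admissible k: 2..4 (factorial args all ≥0)
  k=2: (−1)^0·910.7360/(96)·0.8493^6·0.5280^2 = +0.992190
  k=3: (−1)^1·910.7360/(36)·0.8493^4·0.5280^4 = -1.022542
  k=4: (−1)^2·910.7360/(96)·0.8493^2·0.5280^6 = +0.148194
d^4_{-2,0}(1.1124) = +0.992190 -1.022542 +0.148194 = +0.117842

d=0.1178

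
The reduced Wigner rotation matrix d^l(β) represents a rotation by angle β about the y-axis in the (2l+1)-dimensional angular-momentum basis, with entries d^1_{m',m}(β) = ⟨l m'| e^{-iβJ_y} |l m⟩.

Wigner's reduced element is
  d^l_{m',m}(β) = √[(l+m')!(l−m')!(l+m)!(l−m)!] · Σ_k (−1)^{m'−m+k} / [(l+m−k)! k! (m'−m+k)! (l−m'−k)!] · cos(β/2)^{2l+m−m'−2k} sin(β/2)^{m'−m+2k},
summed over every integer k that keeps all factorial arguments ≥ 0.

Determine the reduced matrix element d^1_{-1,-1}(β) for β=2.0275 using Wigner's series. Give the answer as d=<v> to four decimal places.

d=0.2795

d^1_{-1,-1}(β=2.0275) via Wigner's sum:
Half-angle: c=0.528681, s=0.848820. N=√(1·2·1·2)=2.000000
k: max(0,(-1)−(-1))=0 … min(1+(-1),1−(-1))=0
  k=0: (−1)^0·2.0000/(2)·0.5287^2·0.8488^0 = +0.279504
d^1_{-1,-1}(2.0275) = +0.279504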